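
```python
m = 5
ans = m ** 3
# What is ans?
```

Answer: 125

Derivation:
Trace (tracking ans):
m = 5  # -> m = 5
ans = m ** 3  # -> ans = 125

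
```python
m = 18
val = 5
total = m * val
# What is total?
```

Answer: 90

Derivation:
Trace (tracking total):
m = 18  # -> m = 18
val = 5  # -> val = 5
total = m * val  # -> total = 90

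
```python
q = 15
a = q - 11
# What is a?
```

Trace (tracking a):
q = 15  # -> q = 15
a = q - 11  # -> a = 4

Answer: 4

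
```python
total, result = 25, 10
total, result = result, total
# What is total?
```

Trace (tracking total):
total, result = (25, 10)  # -> total = 25, result = 10
total, result = (result, total)  # -> total = 10, result = 25

Answer: 10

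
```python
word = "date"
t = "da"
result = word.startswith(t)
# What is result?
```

Trace (tracking result):
word = 'date'  # -> word = 'date'
t = 'da'  # -> t = 'da'
result = word.startswith(t)  # -> result = True

Answer: True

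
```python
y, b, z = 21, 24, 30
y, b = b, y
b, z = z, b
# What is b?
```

Trace (tracking b):
y, b, z = (21, 24, 30)  # -> y = 21, b = 24, z = 30
y, b = (b, y)  # -> y = 24, b = 21
b, z = (z, b)  # -> b = 30, z = 21

Answer: 30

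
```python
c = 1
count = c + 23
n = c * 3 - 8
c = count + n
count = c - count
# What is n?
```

Trace (tracking n):
c = 1  # -> c = 1
count = c + 23  # -> count = 24
n = c * 3 - 8  # -> n = -5
c = count + n  # -> c = 19
count = c - count  # -> count = -5

Answer: -5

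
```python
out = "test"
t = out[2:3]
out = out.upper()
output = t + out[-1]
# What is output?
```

Trace (tracking output):
out = 'test'  # -> out = 'test'
t = out[2:3]  # -> t = 's'
out = out.upper()  # -> out = 'TEST'
output = t + out[-1]  # -> output = 'sT'

Answer: 'sT'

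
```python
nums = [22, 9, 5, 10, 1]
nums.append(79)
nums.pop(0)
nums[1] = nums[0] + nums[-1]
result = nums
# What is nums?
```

Answer: [9, 88, 10, 1, 79]

Derivation:
Trace (tracking nums):
nums = [22, 9, 5, 10, 1]  # -> nums = [22, 9, 5, 10, 1]
nums.append(79)  # -> nums = [22, 9, 5, 10, 1, 79]
nums.pop(0)  # -> nums = [9, 5, 10, 1, 79]
nums[1] = nums[0] + nums[-1]  # -> nums = [9, 88, 10, 1, 79]
result = nums  # -> result = [9, 88, 10, 1, 79]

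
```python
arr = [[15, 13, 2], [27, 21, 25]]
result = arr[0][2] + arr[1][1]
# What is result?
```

Answer: 23

Derivation:
Trace (tracking result):
arr = [[15, 13, 2], [27, 21, 25]]  # -> arr = [[15, 13, 2], [27, 21, 25]]
result = arr[0][2] + arr[1][1]  # -> result = 23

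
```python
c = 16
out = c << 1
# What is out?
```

Answer: 32

Derivation:
Trace (tracking out):
c = 16  # -> c = 16
out = c << 1  # -> out = 32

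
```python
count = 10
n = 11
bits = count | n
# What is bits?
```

Answer: 11

Derivation:
Trace (tracking bits):
count = 10  # -> count = 10
n = 11  # -> n = 11
bits = count | n  # -> bits = 11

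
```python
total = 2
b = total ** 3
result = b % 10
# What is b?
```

Trace (tracking b):
total = 2  # -> total = 2
b = total ** 3  # -> b = 8
result = b % 10  # -> result = 8

Answer: 8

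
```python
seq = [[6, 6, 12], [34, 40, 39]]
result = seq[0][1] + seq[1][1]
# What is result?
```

Answer: 46

Derivation:
Trace (tracking result):
seq = [[6, 6, 12], [34, 40, 39]]  # -> seq = [[6, 6, 12], [34, 40, 39]]
result = seq[0][1] + seq[1][1]  # -> result = 46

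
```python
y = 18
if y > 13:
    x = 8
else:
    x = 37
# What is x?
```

Trace (tracking x):
y = 18  # -> y = 18
if y > 13:  # condition is True
    x = 8  # -> x = 8

Answer: 8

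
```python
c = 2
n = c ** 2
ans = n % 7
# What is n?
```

Trace (tracking n):
c = 2  # -> c = 2
n = c ** 2  # -> n = 4
ans = n % 7  # -> ans = 4

Answer: 4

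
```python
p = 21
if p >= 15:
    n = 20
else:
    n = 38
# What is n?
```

Answer: 20

Derivation:
Trace (tracking n):
p = 21  # -> p = 21
if p >= 15:  # condition is True
    n = 20  # -> n = 20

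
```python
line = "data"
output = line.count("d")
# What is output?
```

Answer: 1

Derivation:
Trace (tracking output):
line = 'data'  # -> line = 'data'
output = line.count('d')  # -> output = 1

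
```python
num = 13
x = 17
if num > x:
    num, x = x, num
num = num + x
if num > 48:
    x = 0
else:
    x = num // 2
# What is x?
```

Trace (tracking x):
num = 13  # -> num = 13
x = 17  # -> x = 17
if num > x:  # condition is False
num = num + x  # -> num = 30
if num > 48:  # condition is False
else:
    x = num // 2  # -> x = 15

Answer: 15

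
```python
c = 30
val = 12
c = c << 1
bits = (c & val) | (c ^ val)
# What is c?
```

Trace (tracking c):
c = 30  # -> c = 30
val = 12  # -> val = 12
c = c << 1  # -> c = 60
bits = c & val | c ^ val  # -> bits = 60

Answer: 60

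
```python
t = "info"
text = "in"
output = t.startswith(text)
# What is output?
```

Trace (tracking output):
t = 'info'  # -> t = 'info'
text = 'in'  # -> text = 'in'
output = t.startswith(text)  # -> output = True

Answer: True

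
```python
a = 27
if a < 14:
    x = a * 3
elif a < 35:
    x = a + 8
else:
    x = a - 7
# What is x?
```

Answer: 35

Derivation:
Trace (tracking x):
a = 27  # -> a = 27
if a < 14:  # condition is False
elif a < 35:  # condition is True
    x = a + 8  # -> x = 35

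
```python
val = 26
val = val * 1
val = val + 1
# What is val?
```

Trace (tracking val):
val = 26  # -> val = 26
val = val * 1  # -> val = 26
val = val + 1  # -> val = 27

Answer: 27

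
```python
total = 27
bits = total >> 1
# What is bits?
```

Answer: 13

Derivation:
Trace (tracking bits):
total = 27  # -> total = 27
bits = total >> 1  # -> bits = 13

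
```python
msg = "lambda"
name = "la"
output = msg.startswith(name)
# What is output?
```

Answer: True

Derivation:
Trace (tracking output):
msg = 'lambda'  # -> msg = 'lambda'
name = 'la'  # -> name = 'la'
output = msg.startswith(name)  # -> output = True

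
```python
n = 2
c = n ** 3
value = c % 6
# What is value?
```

Answer: 2

Derivation:
Trace (tracking value):
n = 2  # -> n = 2
c = n ** 3  # -> c = 8
value = c % 6  # -> value = 2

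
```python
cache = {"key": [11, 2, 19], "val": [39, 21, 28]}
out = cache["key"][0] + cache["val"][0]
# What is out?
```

Trace (tracking out):
cache = {'key': [11, 2, 19], 'val': [39, 21, 28]}  # -> cache = {'key': [11, 2, 19], 'val': [39, 21, 28]}
out = cache['key'][0] + cache['val'][0]  # -> out = 50

Answer: 50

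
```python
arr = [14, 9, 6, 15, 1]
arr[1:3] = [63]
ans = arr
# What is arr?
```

Trace (tracking arr):
arr = [14, 9, 6, 15, 1]  # -> arr = [14, 9, 6, 15, 1]
arr[1:3] = [63]  # -> arr = [14, 63, 15, 1]
ans = arr  # -> ans = [14, 63, 15, 1]

Answer: [14, 63, 15, 1]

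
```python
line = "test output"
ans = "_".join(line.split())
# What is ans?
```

Answer: 'test_output'

Derivation:
Trace (tracking ans):
line = 'test output'  # -> line = 'test output'
ans = '_'.join(line.split())  # -> ans = 'test_output'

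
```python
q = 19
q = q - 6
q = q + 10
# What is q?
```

Trace (tracking q):
q = 19  # -> q = 19
q = q - 6  # -> q = 13
q = q + 10  # -> q = 23

Answer: 23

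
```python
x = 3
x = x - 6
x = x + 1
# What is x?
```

Answer: -2

Derivation:
Trace (tracking x):
x = 3  # -> x = 3
x = x - 6  # -> x = -3
x = x + 1  # -> x = -2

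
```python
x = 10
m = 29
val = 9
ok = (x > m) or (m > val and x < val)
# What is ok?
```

Answer: False

Derivation:
Trace (tracking ok):
x = 10  # -> x = 10
m = 29  # -> m = 29
val = 9  # -> val = 9
ok = x > m or (m > val and x < val)  # -> ok = False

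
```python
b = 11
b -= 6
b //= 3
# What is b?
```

Answer: 1

Derivation:
Trace (tracking b):
b = 11  # -> b = 11
b -= 6  # -> b = 5
b //= 3  # -> b = 1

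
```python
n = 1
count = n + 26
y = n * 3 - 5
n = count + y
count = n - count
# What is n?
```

Trace (tracking n):
n = 1  # -> n = 1
count = n + 26  # -> count = 27
y = n * 3 - 5  # -> y = -2
n = count + y  # -> n = 25
count = n - count  # -> count = -2

Answer: 25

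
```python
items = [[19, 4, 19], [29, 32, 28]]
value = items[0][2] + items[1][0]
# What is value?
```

Trace (tracking value):
items = [[19, 4, 19], [29, 32, 28]]  # -> items = [[19, 4, 19], [29, 32, 28]]
value = items[0][2] + items[1][0]  # -> value = 48

Answer: 48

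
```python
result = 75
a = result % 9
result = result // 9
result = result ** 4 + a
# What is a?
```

Trace (tracking a):
result = 75  # -> result = 75
a = result % 9  # -> a = 3
result = result // 9  # -> result = 8
result = result ** 4 + a  # -> result = 4099

Answer: 3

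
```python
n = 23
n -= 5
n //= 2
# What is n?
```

Trace (tracking n):
n = 23  # -> n = 23
n -= 5  # -> n = 18
n //= 2  # -> n = 9

Answer: 9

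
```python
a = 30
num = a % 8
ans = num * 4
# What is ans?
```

Answer: 24

Derivation:
Trace (tracking ans):
a = 30  # -> a = 30
num = a % 8  # -> num = 6
ans = num * 4  # -> ans = 24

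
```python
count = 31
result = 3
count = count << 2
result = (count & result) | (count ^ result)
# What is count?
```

Trace (tracking count):
count = 31  # -> count = 31
result = 3  # -> result = 3
count = count << 2  # -> count = 124
result = count & result | count ^ result  # -> result = 127

Answer: 124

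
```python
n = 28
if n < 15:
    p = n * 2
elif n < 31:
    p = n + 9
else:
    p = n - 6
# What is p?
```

Answer: 37

Derivation:
Trace (tracking p):
n = 28  # -> n = 28
if n < 15:  # condition is False
elif n < 31:  # condition is True
    p = n + 9  # -> p = 37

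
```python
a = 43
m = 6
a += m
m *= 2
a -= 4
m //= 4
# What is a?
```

Answer: 45

Derivation:
Trace (tracking a):
a = 43  # -> a = 43
m = 6  # -> m = 6
a += m  # -> a = 49
m *= 2  # -> m = 12
a -= 4  # -> a = 45
m //= 4  # -> m = 3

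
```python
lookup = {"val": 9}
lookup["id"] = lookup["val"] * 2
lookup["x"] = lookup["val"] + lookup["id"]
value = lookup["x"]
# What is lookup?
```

Answer: {'val': 9, 'id': 18, 'x': 27}

Derivation:
Trace (tracking lookup):
lookup = {'val': 9}  # -> lookup = {'val': 9}
lookup['id'] = lookup['val'] * 2  # -> lookup = {'val': 9, 'id': 18}
lookup['x'] = lookup['val'] + lookup['id']  # -> lookup = {'val': 9, 'id': 18, 'x': 27}
value = lookup['x']  # -> value = 27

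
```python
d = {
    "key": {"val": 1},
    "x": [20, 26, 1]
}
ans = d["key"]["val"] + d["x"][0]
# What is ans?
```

Answer: 21

Derivation:
Trace (tracking ans):
d = {'key': {'val': 1}, 'x': [20, 26, 1]}  # -> d = {'key': {'val': 1}, 'x': [20, 26, 1]}
ans = d['key']['val'] + d['x'][0]  # -> ans = 21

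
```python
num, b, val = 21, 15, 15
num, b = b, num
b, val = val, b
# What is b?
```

Trace (tracking b):
num, b, val = (21, 15, 15)  # -> num = 21, b = 15, val = 15
num, b = (b, num)  # -> num = 15, b = 21
b, val = (val, b)  # -> b = 15, val = 21

Answer: 15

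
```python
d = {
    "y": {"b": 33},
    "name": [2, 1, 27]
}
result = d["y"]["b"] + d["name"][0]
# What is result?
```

Answer: 35

Derivation:
Trace (tracking result):
d = {'y': {'b': 33}, 'name': [2, 1, 27]}  # -> d = {'y': {'b': 33}, 'name': [2, 1, 27]}
result = d['y']['b'] + d['name'][0]  # -> result = 35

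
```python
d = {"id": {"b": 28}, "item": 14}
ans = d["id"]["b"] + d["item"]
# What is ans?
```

Answer: 42

Derivation:
Trace (tracking ans):
d = {'id': {'b': 28}, 'item': 14}  # -> d = {'id': {'b': 28}, 'item': 14}
ans = d['id']['b'] + d['item']  # -> ans = 42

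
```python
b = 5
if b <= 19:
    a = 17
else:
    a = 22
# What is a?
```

Answer: 17

Derivation:
Trace (tracking a):
b = 5  # -> b = 5
if b <= 19:  # condition is True
    a = 17  # -> a = 17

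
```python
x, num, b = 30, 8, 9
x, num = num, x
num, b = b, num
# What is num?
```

Trace (tracking num):
x, num, b = (30, 8, 9)  # -> x = 30, num = 8, b = 9
x, num = (num, x)  # -> x = 8, num = 30
num, b = (b, num)  # -> num = 9, b = 30

Answer: 9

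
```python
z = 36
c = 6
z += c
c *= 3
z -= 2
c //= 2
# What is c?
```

Answer: 9

Derivation:
Trace (tracking c):
z = 36  # -> z = 36
c = 6  # -> c = 6
z += c  # -> z = 42
c *= 3  # -> c = 18
z -= 2  # -> z = 40
c //= 2  # -> c = 9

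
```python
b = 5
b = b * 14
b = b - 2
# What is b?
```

Answer: 68

Derivation:
Trace (tracking b):
b = 5  # -> b = 5
b = b * 14  # -> b = 70
b = b - 2  # -> b = 68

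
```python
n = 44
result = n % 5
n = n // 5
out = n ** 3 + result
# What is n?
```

Answer: 8

Derivation:
Trace (tracking n):
n = 44  # -> n = 44
result = n % 5  # -> result = 4
n = n // 5  # -> n = 8
out = n ** 3 + result  # -> out = 516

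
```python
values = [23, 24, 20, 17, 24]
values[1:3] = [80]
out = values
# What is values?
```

Answer: [23, 80, 17, 24]

Derivation:
Trace (tracking values):
values = [23, 24, 20, 17, 24]  # -> values = [23, 24, 20, 17, 24]
values[1:3] = [80]  # -> values = [23, 80, 17, 24]
out = values  # -> out = [23, 80, 17, 24]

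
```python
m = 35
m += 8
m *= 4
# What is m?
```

Answer: 172

Derivation:
Trace (tracking m):
m = 35  # -> m = 35
m += 8  # -> m = 43
m *= 4  # -> m = 172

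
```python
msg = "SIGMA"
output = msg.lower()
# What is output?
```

Trace (tracking output):
msg = 'SIGMA'  # -> msg = 'SIGMA'
output = msg.lower()  # -> output = 'sigma'

Answer: 'sigma'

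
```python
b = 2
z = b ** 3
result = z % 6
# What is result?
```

Trace (tracking result):
b = 2  # -> b = 2
z = b ** 3  # -> z = 8
result = z % 6  # -> result = 2

Answer: 2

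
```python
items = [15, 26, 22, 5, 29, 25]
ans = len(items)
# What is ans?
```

Answer: 6

Derivation:
Trace (tracking ans):
items = [15, 26, 22, 5, 29, 25]  # -> items = [15, 26, 22, 5, 29, 25]
ans = len(items)  # -> ans = 6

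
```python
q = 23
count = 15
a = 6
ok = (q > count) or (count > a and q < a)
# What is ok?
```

Trace (tracking ok):
q = 23  # -> q = 23
count = 15  # -> count = 15
a = 6  # -> a = 6
ok = q > count or (count > a and q < a)  # -> ok = True

Answer: True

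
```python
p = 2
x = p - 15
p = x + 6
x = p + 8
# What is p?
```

Answer: -7

Derivation:
Trace (tracking p):
p = 2  # -> p = 2
x = p - 15  # -> x = -13
p = x + 6  # -> p = -7
x = p + 8  # -> x = 1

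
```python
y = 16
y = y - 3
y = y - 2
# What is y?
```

Trace (tracking y):
y = 16  # -> y = 16
y = y - 3  # -> y = 13
y = y - 2  # -> y = 11

Answer: 11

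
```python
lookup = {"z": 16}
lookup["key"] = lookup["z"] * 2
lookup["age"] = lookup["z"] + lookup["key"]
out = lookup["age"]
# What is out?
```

Answer: 48

Derivation:
Trace (tracking out):
lookup = {'z': 16}  # -> lookup = {'z': 16}
lookup['key'] = lookup['z'] * 2  # -> lookup = {'z': 16, 'key': 32}
lookup['age'] = lookup['z'] + lookup['key']  # -> lookup = {'z': 16, 'key': 32, 'age': 48}
out = lookup['age']  # -> out = 48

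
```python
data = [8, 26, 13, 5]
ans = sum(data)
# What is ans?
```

Trace (tracking ans):
data = [8, 26, 13, 5]  # -> data = [8, 26, 13, 5]
ans = sum(data)  # -> ans = 52

Answer: 52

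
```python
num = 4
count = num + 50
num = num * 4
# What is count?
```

Trace (tracking count):
num = 4  # -> num = 4
count = num + 50  # -> count = 54
num = num * 4  # -> num = 16

Answer: 54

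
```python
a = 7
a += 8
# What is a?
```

Answer: 15

Derivation:
Trace (tracking a):
a = 7  # -> a = 7
a += 8  # -> a = 15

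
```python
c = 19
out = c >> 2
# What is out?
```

Answer: 4

Derivation:
Trace (tracking out):
c = 19  # -> c = 19
out = c >> 2  # -> out = 4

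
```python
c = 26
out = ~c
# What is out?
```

Answer: -27

Derivation:
Trace (tracking out):
c = 26  # -> c = 26
out = ~c  # -> out = -27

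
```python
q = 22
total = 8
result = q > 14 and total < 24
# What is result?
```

Trace (tracking result):
q = 22  # -> q = 22
total = 8  # -> total = 8
result = q > 14 and total < 24  # -> result = True

Answer: True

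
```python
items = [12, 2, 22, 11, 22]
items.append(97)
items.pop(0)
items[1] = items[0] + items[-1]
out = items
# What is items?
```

Trace (tracking items):
items = [12, 2, 22, 11, 22]  # -> items = [12, 2, 22, 11, 22]
items.append(97)  # -> items = [12, 2, 22, 11, 22, 97]
items.pop(0)  # -> items = [2, 22, 11, 22, 97]
items[1] = items[0] + items[-1]  # -> items = [2, 99, 11, 22, 97]
out = items  # -> out = [2, 99, 11, 22, 97]

Answer: [2, 99, 11, 22, 97]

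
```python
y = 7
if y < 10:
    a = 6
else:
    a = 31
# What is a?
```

Answer: 6

Derivation:
Trace (tracking a):
y = 7  # -> y = 7
if y < 10:  # condition is True
    a = 6  # -> a = 6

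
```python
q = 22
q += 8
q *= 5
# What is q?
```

Answer: 150

Derivation:
Trace (tracking q):
q = 22  # -> q = 22
q += 8  # -> q = 30
q *= 5  # -> q = 150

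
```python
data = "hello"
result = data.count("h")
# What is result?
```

Answer: 1

Derivation:
Trace (tracking result):
data = 'hello'  # -> data = 'hello'
result = data.count('h')  # -> result = 1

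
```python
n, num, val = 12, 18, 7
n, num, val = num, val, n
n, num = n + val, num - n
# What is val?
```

Trace (tracking val):
n, num, val = (12, 18, 7)  # -> n = 12, num = 18, val = 7
n, num, val = (num, val, n)  # -> n = 18, num = 7, val = 12
n, num = (n + val, num - n)  # -> n = 30, num = -11

Answer: 12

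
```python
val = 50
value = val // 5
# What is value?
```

Trace (tracking value):
val = 50  # -> val = 50
value = val // 5  # -> value = 10

Answer: 10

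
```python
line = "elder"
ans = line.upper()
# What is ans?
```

Trace (tracking ans):
line = 'elder'  # -> line = 'elder'
ans = line.upper()  # -> ans = 'ELDER'

Answer: 'ELDER'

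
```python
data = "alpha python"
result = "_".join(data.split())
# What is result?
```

Trace (tracking result):
data = 'alpha python'  # -> data = 'alpha python'
result = '_'.join(data.split())  # -> result = 'alpha_python'

Answer: 'alpha_python'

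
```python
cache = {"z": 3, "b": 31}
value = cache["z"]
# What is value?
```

Trace (tracking value):
cache = {'z': 3, 'b': 31}  # -> cache = {'z': 3, 'b': 31}
value = cache['z']  # -> value = 3

Answer: 3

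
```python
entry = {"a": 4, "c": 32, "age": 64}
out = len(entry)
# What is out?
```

Trace (tracking out):
entry = {'a': 4, 'c': 32, 'age': 64}  # -> entry = {'a': 4, 'c': 32, 'age': 64}
out = len(entry)  # -> out = 3

Answer: 3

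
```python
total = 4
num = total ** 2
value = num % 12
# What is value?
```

Answer: 4

Derivation:
Trace (tracking value):
total = 4  # -> total = 4
num = total ** 2  # -> num = 16
value = num % 12  # -> value = 4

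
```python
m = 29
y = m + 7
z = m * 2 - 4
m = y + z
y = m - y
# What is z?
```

Trace (tracking z):
m = 29  # -> m = 29
y = m + 7  # -> y = 36
z = m * 2 - 4  # -> z = 54
m = y + z  # -> m = 90
y = m - y  # -> y = 54

Answer: 54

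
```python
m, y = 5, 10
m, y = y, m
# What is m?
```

Trace (tracking m):
m, y = (5, 10)  # -> m = 5, y = 10
m, y = (y, m)  # -> m = 10, y = 5

Answer: 10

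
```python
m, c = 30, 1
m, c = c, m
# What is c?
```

Answer: 30

Derivation:
Trace (tracking c):
m, c = (30, 1)  # -> m = 30, c = 1
m, c = (c, m)  # -> m = 1, c = 30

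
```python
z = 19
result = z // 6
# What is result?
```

Trace (tracking result):
z = 19  # -> z = 19
result = z // 6  # -> result = 3

Answer: 3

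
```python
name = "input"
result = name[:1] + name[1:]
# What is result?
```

Answer: 'input'

Derivation:
Trace (tracking result):
name = 'input'  # -> name = 'input'
result = name[:1] + name[1:]  # -> result = 'input'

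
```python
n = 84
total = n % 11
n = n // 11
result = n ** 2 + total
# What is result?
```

Trace (tracking result):
n = 84  # -> n = 84
total = n % 11  # -> total = 7
n = n // 11  # -> n = 7
result = n ** 2 + total  # -> result = 56

Answer: 56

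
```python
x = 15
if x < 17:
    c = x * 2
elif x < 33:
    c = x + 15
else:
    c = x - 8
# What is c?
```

Answer: 30

Derivation:
Trace (tracking c):
x = 15  # -> x = 15
if x < 17:  # condition is True
    c = x * 2  # -> c = 30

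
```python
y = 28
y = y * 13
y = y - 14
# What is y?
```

Trace (tracking y):
y = 28  # -> y = 28
y = y * 13  # -> y = 364
y = y - 14  # -> y = 350

Answer: 350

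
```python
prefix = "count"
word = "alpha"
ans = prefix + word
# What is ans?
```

Answer: 'countalpha'

Derivation:
Trace (tracking ans):
prefix = 'count'  # -> prefix = 'count'
word = 'alpha'  # -> word = 'alpha'
ans = prefix + word  # -> ans = 'countalpha'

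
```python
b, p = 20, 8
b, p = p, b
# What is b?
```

Answer: 8

Derivation:
Trace (tracking b):
b, p = (20, 8)  # -> b = 20, p = 8
b, p = (p, b)  # -> b = 8, p = 20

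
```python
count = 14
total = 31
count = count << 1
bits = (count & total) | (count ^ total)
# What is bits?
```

Trace (tracking bits):
count = 14  # -> count = 14
total = 31  # -> total = 31
count = count << 1  # -> count = 28
bits = count & total | count ^ total  # -> bits = 31

Answer: 31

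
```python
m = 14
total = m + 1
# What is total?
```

Answer: 15

Derivation:
Trace (tracking total):
m = 14  # -> m = 14
total = m + 1  # -> total = 15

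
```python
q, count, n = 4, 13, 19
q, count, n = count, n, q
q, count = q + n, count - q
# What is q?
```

Trace (tracking q):
q, count, n = (4, 13, 19)  # -> q = 4, count = 13, n = 19
q, count, n = (count, n, q)  # -> q = 13, count = 19, n = 4
q, count = (q + n, count - q)  # -> q = 17, count = 6

Answer: 17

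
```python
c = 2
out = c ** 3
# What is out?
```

Answer: 8

Derivation:
Trace (tracking out):
c = 2  # -> c = 2
out = c ** 3  # -> out = 8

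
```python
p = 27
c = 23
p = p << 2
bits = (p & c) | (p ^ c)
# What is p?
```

Trace (tracking p):
p = 27  # -> p = 27
c = 23  # -> c = 23
p = p << 2  # -> p = 108
bits = p & c | p ^ c  # -> bits = 127

Answer: 108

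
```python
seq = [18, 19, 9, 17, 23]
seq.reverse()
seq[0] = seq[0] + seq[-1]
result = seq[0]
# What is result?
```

Answer: 41

Derivation:
Trace (tracking result):
seq = [18, 19, 9, 17, 23]  # -> seq = [18, 19, 9, 17, 23]
seq.reverse()  # -> seq = [23, 17, 9, 19, 18]
seq[0] = seq[0] + seq[-1]  # -> seq = [41, 17, 9, 19, 18]
result = seq[0]  # -> result = 41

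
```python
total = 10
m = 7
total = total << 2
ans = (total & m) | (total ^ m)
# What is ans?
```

Answer: 47

Derivation:
Trace (tracking ans):
total = 10  # -> total = 10
m = 7  # -> m = 7
total = total << 2  # -> total = 40
ans = total & m | total ^ m  # -> ans = 47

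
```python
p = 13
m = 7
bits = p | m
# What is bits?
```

Trace (tracking bits):
p = 13  # -> p = 13
m = 7  # -> m = 7
bits = p | m  # -> bits = 15

Answer: 15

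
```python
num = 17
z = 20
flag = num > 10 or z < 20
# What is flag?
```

Answer: True

Derivation:
Trace (tracking flag):
num = 17  # -> num = 17
z = 20  # -> z = 20
flag = num > 10 or z < 20  # -> flag = True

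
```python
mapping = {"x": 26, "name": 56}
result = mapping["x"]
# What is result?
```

Trace (tracking result):
mapping = {'x': 26, 'name': 56}  # -> mapping = {'x': 26, 'name': 56}
result = mapping['x']  # -> result = 26

Answer: 26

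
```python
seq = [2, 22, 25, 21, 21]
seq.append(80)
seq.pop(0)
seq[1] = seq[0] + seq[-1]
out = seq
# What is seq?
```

Answer: [22, 102, 21, 21, 80]

Derivation:
Trace (tracking seq):
seq = [2, 22, 25, 21, 21]  # -> seq = [2, 22, 25, 21, 21]
seq.append(80)  # -> seq = [2, 22, 25, 21, 21, 80]
seq.pop(0)  # -> seq = [22, 25, 21, 21, 80]
seq[1] = seq[0] + seq[-1]  # -> seq = [22, 102, 21, 21, 80]
out = seq  # -> out = [22, 102, 21, 21, 80]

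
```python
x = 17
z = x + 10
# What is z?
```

Answer: 27

Derivation:
Trace (tracking z):
x = 17  # -> x = 17
z = x + 10  # -> z = 27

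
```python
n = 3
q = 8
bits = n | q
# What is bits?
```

Answer: 11

Derivation:
Trace (tracking bits):
n = 3  # -> n = 3
q = 8  # -> q = 8
bits = n | q  # -> bits = 11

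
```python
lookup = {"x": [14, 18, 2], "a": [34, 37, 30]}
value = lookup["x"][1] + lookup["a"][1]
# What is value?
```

Answer: 55

Derivation:
Trace (tracking value):
lookup = {'x': [14, 18, 2], 'a': [34, 37, 30]}  # -> lookup = {'x': [14, 18, 2], 'a': [34, 37, 30]}
value = lookup['x'][1] + lookup['a'][1]  # -> value = 55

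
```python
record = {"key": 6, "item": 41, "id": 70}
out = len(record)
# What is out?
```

Trace (tracking out):
record = {'key': 6, 'item': 41, 'id': 70}  # -> record = {'key': 6, 'item': 41, 'id': 70}
out = len(record)  # -> out = 3

Answer: 3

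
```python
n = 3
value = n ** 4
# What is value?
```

Trace (tracking value):
n = 3  # -> n = 3
value = n ** 4  # -> value = 81

Answer: 81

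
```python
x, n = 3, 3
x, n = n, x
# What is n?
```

Answer: 3

Derivation:
Trace (tracking n):
x, n = (3, 3)  # -> x = 3, n = 3
x, n = (n, x)  # -> x = 3, n = 3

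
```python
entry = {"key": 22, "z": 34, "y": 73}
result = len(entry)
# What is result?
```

Trace (tracking result):
entry = {'key': 22, 'z': 34, 'y': 73}  # -> entry = {'key': 22, 'z': 34, 'y': 73}
result = len(entry)  # -> result = 3

Answer: 3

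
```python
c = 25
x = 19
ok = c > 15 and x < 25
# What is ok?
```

Trace (tracking ok):
c = 25  # -> c = 25
x = 19  # -> x = 19
ok = c > 15 and x < 25  # -> ok = True

Answer: True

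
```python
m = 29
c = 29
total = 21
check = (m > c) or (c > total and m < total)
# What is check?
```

Trace (tracking check):
m = 29  # -> m = 29
c = 29  # -> c = 29
total = 21  # -> total = 21
check = m > c or (c > total and m < total)  # -> check = False

Answer: False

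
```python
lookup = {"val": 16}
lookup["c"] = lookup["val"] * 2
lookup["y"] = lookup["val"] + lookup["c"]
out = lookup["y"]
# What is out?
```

Answer: 48

Derivation:
Trace (tracking out):
lookup = {'val': 16}  # -> lookup = {'val': 16}
lookup['c'] = lookup['val'] * 2  # -> lookup = {'val': 16, 'c': 32}
lookup['y'] = lookup['val'] + lookup['c']  # -> lookup = {'val': 16, 'c': 32, 'y': 48}
out = lookup['y']  # -> out = 48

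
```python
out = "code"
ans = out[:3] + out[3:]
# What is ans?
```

Trace (tracking ans):
out = 'code'  # -> out = 'code'
ans = out[:3] + out[3:]  # -> ans = 'code'

Answer: 'code'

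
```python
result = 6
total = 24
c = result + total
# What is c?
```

Trace (tracking c):
result = 6  # -> result = 6
total = 24  # -> total = 24
c = result + total  # -> c = 30

Answer: 30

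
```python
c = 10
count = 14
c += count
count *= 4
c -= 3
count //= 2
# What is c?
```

Answer: 21

Derivation:
Trace (tracking c):
c = 10  # -> c = 10
count = 14  # -> count = 14
c += count  # -> c = 24
count *= 4  # -> count = 56
c -= 3  # -> c = 21
count //= 2  # -> count = 28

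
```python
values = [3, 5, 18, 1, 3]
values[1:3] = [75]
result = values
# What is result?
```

Answer: [3, 75, 1, 3]

Derivation:
Trace (tracking result):
values = [3, 5, 18, 1, 3]  # -> values = [3, 5, 18, 1, 3]
values[1:3] = [75]  # -> values = [3, 75, 1, 3]
result = values  # -> result = [3, 75, 1, 3]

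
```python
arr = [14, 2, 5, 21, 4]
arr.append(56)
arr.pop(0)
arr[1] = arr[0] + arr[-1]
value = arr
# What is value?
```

Answer: [2, 58, 21, 4, 56]

Derivation:
Trace (tracking value):
arr = [14, 2, 5, 21, 4]  # -> arr = [14, 2, 5, 21, 4]
arr.append(56)  # -> arr = [14, 2, 5, 21, 4, 56]
arr.pop(0)  # -> arr = [2, 5, 21, 4, 56]
arr[1] = arr[0] + arr[-1]  # -> arr = [2, 58, 21, 4, 56]
value = arr  # -> value = [2, 58, 21, 4, 56]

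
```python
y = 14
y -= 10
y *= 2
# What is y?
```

Answer: 8

Derivation:
Trace (tracking y):
y = 14  # -> y = 14
y -= 10  # -> y = 4
y *= 2  # -> y = 8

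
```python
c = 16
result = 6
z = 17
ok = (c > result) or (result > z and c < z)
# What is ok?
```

Answer: True

Derivation:
Trace (tracking ok):
c = 16  # -> c = 16
result = 6  # -> result = 6
z = 17  # -> z = 17
ok = c > result or (result > z and c < z)  # -> ok = True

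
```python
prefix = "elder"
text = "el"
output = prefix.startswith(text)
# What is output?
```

Trace (tracking output):
prefix = 'elder'  # -> prefix = 'elder'
text = 'el'  # -> text = 'el'
output = prefix.startswith(text)  # -> output = True

Answer: True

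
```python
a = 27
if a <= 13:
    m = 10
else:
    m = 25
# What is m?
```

Answer: 25

Derivation:
Trace (tracking m):
a = 27  # -> a = 27
if a <= 13:  # condition is False
else:
    m = 25  # -> m = 25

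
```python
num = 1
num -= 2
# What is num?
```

Trace (tracking num):
num = 1  # -> num = 1
num -= 2  # -> num = -1

Answer: -1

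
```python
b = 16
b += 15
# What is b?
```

Trace (tracking b):
b = 16  # -> b = 16
b += 15  # -> b = 31

Answer: 31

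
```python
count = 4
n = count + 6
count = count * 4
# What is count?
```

Trace (tracking count):
count = 4  # -> count = 4
n = count + 6  # -> n = 10
count = count * 4  # -> count = 16

Answer: 16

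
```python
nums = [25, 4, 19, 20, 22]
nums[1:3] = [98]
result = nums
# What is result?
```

Trace (tracking result):
nums = [25, 4, 19, 20, 22]  # -> nums = [25, 4, 19, 20, 22]
nums[1:3] = [98]  # -> nums = [25, 98, 20, 22]
result = nums  # -> result = [25, 98, 20, 22]

Answer: [25, 98, 20, 22]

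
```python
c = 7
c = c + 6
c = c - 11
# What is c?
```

Trace (tracking c):
c = 7  # -> c = 7
c = c + 6  # -> c = 13
c = c - 11  # -> c = 2

Answer: 2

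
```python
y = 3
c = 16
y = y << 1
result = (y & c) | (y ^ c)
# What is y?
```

Answer: 6

Derivation:
Trace (tracking y):
y = 3  # -> y = 3
c = 16  # -> c = 16
y = y << 1  # -> y = 6
result = y & c | y ^ c  # -> result = 22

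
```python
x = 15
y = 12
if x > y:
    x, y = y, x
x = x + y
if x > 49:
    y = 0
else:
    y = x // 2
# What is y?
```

Answer: 13

Derivation:
Trace (tracking y):
x = 15  # -> x = 15
y = 12  # -> y = 12
if x > y:  # condition is True
    x, y = (y, x)  # -> x = 12, y = 15
x = x + y  # -> x = 27
if x > 49:  # condition is False
else:
    y = x // 2  # -> y = 13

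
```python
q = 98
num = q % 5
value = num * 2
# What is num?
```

Answer: 3

Derivation:
Trace (tracking num):
q = 98  # -> q = 98
num = q % 5  # -> num = 3
value = num * 2  # -> value = 6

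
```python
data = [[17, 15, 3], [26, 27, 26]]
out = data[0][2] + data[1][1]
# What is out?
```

Answer: 30

Derivation:
Trace (tracking out):
data = [[17, 15, 3], [26, 27, 26]]  # -> data = [[17, 15, 3], [26, 27, 26]]
out = data[0][2] + data[1][1]  # -> out = 30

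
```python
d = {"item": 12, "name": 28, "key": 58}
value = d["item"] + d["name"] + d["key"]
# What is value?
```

Answer: 98

Derivation:
Trace (tracking value):
d = {'item': 12, 'name': 28, 'key': 58}  # -> d = {'item': 12, 'name': 28, 'key': 58}
value = d['item'] + d['name'] + d['key']  # -> value = 98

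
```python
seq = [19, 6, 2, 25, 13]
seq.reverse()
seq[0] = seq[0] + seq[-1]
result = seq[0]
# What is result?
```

Trace (tracking result):
seq = [19, 6, 2, 25, 13]  # -> seq = [19, 6, 2, 25, 13]
seq.reverse()  # -> seq = [13, 25, 2, 6, 19]
seq[0] = seq[0] + seq[-1]  # -> seq = [32, 25, 2, 6, 19]
result = seq[0]  # -> result = 32

Answer: 32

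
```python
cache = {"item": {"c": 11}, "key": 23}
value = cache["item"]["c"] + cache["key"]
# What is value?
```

Answer: 34

Derivation:
Trace (tracking value):
cache = {'item': {'c': 11}, 'key': 23}  # -> cache = {'item': {'c': 11}, 'key': 23}
value = cache['item']['c'] + cache['key']  # -> value = 34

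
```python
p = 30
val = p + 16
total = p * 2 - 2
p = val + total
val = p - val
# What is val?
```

Answer: 58

Derivation:
Trace (tracking val):
p = 30  # -> p = 30
val = p + 16  # -> val = 46
total = p * 2 - 2  # -> total = 58
p = val + total  # -> p = 104
val = p - val  # -> val = 58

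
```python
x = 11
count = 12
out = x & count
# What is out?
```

Trace (tracking out):
x = 11  # -> x = 11
count = 12  # -> count = 12
out = x & count  # -> out = 8

Answer: 8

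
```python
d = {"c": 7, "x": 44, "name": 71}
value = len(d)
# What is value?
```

Trace (tracking value):
d = {'c': 7, 'x': 44, 'name': 71}  # -> d = {'c': 7, 'x': 44, 'name': 71}
value = len(d)  # -> value = 3

Answer: 3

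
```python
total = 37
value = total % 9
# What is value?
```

Trace (tracking value):
total = 37  # -> total = 37
value = total % 9  # -> value = 1

Answer: 1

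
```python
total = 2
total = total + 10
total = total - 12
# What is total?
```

Answer: 0

Derivation:
Trace (tracking total):
total = 2  # -> total = 2
total = total + 10  # -> total = 12
total = total - 12  # -> total = 0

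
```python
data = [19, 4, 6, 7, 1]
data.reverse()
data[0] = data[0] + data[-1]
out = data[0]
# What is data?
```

Answer: [20, 7, 6, 4, 19]

Derivation:
Trace (tracking data):
data = [19, 4, 6, 7, 1]  # -> data = [19, 4, 6, 7, 1]
data.reverse()  # -> data = [1, 7, 6, 4, 19]
data[0] = data[0] + data[-1]  # -> data = [20, 7, 6, 4, 19]
out = data[0]  # -> out = 20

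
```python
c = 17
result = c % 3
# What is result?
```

Answer: 2

Derivation:
Trace (tracking result):
c = 17  # -> c = 17
result = c % 3  # -> result = 2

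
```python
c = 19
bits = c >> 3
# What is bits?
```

Trace (tracking bits):
c = 19  # -> c = 19
bits = c >> 3  # -> bits = 2

Answer: 2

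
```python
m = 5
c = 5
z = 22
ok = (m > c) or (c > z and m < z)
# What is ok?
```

Trace (tracking ok):
m = 5  # -> m = 5
c = 5  # -> c = 5
z = 22  # -> z = 22
ok = m > c or (c > z and m < z)  # -> ok = False

Answer: False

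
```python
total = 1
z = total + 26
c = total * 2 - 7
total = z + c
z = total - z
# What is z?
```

Answer: -5

Derivation:
Trace (tracking z):
total = 1  # -> total = 1
z = total + 26  # -> z = 27
c = total * 2 - 7  # -> c = -5
total = z + c  # -> total = 22
z = total - z  # -> z = -5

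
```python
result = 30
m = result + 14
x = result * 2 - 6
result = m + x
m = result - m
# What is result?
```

Answer: 98

Derivation:
Trace (tracking result):
result = 30  # -> result = 30
m = result + 14  # -> m = 44
x = result * 2 - 6  # -> x = 54
result = m + x  # -> result = 98
m = result - m  # -> m = 54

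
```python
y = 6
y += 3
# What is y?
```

Trace (tracking y):
y = 6  # -> y = 6
y += 3  # -> y = 9

Answer: 9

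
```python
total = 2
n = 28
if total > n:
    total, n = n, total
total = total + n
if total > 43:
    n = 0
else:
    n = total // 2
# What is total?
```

Trace (tracking total):
total = 2  # -> total = 2
n = 28  # -> n = 28
if total > n:  # condition is False
total = total + n  # -> total = 30
if total > 43:  # condition is False
else:
    n = total // 2  # -> n = 15

Answer: 30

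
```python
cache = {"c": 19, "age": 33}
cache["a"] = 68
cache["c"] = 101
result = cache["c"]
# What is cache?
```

Trace (tracking cache):
cache = {'c': 19, 'age': 33}  # -> cache = {'c': 19, 'age': 33}
cache['a'] = 68  # -> cache = {'c': 19, 'age': 33, 'a': 68}
cache['c'] = 101  # -> cache = {'c': 101, 'age': 33, 'a': 68}
result = cache['c']  # -> result = 101

Answer: {'c': 101, 'age': 33, 'a': 68}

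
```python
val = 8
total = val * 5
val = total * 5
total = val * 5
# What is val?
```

Trace (tracking val):
val = 8  # -> val = 8
total = val * 5  # -> total = 40
val = total * 5  # -> val = 200
total = val * 5  # -> total = 1000

Answer: 200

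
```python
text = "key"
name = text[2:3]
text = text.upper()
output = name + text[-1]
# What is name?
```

Trace (tracking name):
text = 'key'  # -> text = 'key'
name = text[2:3]  # -> name = 'y'
text = text.upper()  # -> text = 'KEY'
output = name + text[-1]  # -> output = 'yY'

Answer: 'y'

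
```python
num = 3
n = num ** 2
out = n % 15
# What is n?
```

Trace (tracking n):
num = 3  # -> num = 3
n = num ** 2  # -> n = 9
out = n % 15  # -> out = 9

Answer: 9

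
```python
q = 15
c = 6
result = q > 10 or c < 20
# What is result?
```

Answer: True

Derivation:
Trace (tracking result):
q = 15  # -> q = 15
c = 6  # -> c = 6
result = q > 10 or c < 20  # -> result = True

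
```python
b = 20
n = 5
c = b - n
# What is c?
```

Trace (tracking c):
b = 20  # -> b = 20
n = 5  # -> n = 5
c = b - n  # -> c = 15

Answer: 15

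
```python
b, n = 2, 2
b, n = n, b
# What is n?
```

Answer: 2

Derivation:
Trace (tracking n):
b, n = (2, 2)  # -> b = 2, n = 2
b, n = (n, b)  # -> b = 2, n = 2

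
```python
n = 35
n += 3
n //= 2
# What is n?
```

Trace (tracking n):
n = 35  # -> n = 35
n += 3  # -> n = 38
n //= 2  # -> n = 19

Answer: 19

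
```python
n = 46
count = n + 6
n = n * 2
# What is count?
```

Answer: 52

Derivation:
Trace (tracking count):
n = 46  # -> n = 46
count = n + 6  # -> count = 52
n = n * 2  # -> n = 92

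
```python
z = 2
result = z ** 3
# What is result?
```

Answer: 8

Derivation:
Trace (tracking result):
z = 2  # -> z = 2
result = z ** 3  # -> result = 8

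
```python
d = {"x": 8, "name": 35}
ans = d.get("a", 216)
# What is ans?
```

Answer: 216

Derivation:
Trace (tracking ans):
d = {'x': 8, 'name': 35}  # -> d = {'x': 8, 'name': 35}
ans = d.get('a', 216)  # -> ans = 216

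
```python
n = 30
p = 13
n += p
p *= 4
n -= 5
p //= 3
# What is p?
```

Trace (tracking p):
n = 30  # -> n = 30
p = 13  # -> p = 13
n += p  # -> n = 43
p *= 4  # -> p = 52
n -= 5  # -> n = 38
p //= 3  # -> p = 17

Answer: 17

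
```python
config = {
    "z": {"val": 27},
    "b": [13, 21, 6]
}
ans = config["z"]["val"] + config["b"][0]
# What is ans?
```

Trace (tracking ans):
config = {'z': {'val': 27}, 'b': [13, 21, 6]}  # -> config = {'z': {'val': 27}, 'b': [13, 21, 6]}
ans = config['z']['val'] + config['b'][0]  # -> ans = 40

Answer: 40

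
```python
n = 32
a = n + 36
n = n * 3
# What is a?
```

Trace (tracking a):
n = 32  # -> n = 32
a = n + 36  # -> a = 68
n = n * 3  # -> n = 96

Answer: 68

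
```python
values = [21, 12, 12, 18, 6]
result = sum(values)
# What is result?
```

Trace (tracking result):
values = [21, 12, 12, 18, 6]  # -> values = [21, 12, 12, 18, 6]
result = sum(values)  # -> result = 69

Answer: 69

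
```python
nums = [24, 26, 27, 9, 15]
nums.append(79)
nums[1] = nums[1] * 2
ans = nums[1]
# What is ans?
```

Answer: 52

Derivation:
Trace (tracking ans):
nums = [24, 26, 27, 9, 15]  # -> nums = [24, 26, 27, 9, 15]
nums.append(79)  # -> nums = [24, 26, 27, 9, 15, 79]
nums[1] = nums[1] * 2  # -> nums = [24, 52, 27, 9, 15, 79]
ans = nums[1]  # -> ans = 52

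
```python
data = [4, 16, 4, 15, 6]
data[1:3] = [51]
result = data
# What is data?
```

Answer: [4, 51, 15, 6]

Derivation:
Trace (tracking data):
data = [4, 16, 4, 15, 6]  # -> data = [4, 16, 4, 15, 6]
data[1:3] = [51]  # -> data = [4, 51, 15, 6]
result = data  # -> result = [4, 51, 15, 6]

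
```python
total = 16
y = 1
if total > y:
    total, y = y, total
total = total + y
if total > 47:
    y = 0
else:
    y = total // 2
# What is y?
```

Answer: 8

Derivation:
Trace (tracking y):
total = 16  # -> total = 16
y = 1  # -> y = 1
if total > y:  # condition is True
    total, y = (y, total)  # -> total = 1, y = 16
total = total + y  # -> total = 17
if total > 47:  # condition is False
else:
    y = total // 2  # -> y = 8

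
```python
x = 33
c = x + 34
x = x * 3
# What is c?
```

Answer: 67

Derivation:
Trace (tracking c):
x = 33  # -> x = 33
c = x + 34  # -> c = 67
x = x * 3  # -> x = 99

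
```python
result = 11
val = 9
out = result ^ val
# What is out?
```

Answer: 2

Derivation:
Trace (tracking out):
result = 11  # -> result = 11
val = 9  # -> val = 9
out = result ^ val  # -> out = 2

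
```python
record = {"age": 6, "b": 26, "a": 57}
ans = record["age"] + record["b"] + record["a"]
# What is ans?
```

Trace (tracking ans):
record = {'age': 6, 'b': 26, 'a': 57}  # -> record = {'age': 6, 'b': 26, 'a': 57}
ans = record['age'] + record['b'] + record['a']  # -> ans = 89

Answer: 89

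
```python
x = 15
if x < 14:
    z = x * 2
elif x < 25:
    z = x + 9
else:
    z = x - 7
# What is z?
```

Answer: 24

Derivation:
Trace (tracking z):
x = 15  # -> x = 15
if x < 14:  # condition is False
elif x < 25:  # condition is True
    z = x + 9  # -> z = 24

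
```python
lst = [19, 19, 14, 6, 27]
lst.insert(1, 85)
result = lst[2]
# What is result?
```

Answer: 19

Derivation:
Trace (tracking result):
lst = [19, 19, 14, 6, 27]  # -> lst = [19, 19, 14, 6, 27]
lst.insert(1, 85)  # -> lst = [19, 85, 19, 14, 6, 27]
result = lst[2]  # -> result = 19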